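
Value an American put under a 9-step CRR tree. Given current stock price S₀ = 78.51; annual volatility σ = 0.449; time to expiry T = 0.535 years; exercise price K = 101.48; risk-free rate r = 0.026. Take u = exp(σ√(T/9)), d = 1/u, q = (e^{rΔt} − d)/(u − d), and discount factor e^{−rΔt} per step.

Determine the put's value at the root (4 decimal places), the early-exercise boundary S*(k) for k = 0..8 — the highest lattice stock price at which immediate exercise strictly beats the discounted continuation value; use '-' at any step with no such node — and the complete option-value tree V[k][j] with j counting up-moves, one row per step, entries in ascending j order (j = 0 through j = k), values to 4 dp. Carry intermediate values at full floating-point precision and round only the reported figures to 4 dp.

Δt=0.05944  u=1.11569  d=0.89631  q=0.47971  discount=0.99846
step 9 (expiry): payoffs max(K−S,0) = 72.1685 64.9942 56.0639 44.9478 31.1109 13.8873 0.0000 0.0000 0.0000 0.0000
step 8: (k=8,j=0): S=32.7025, (K−S)⁺=68.7775, hold=68.6208 ⇒ V=68.7775 exercise | (k=8,j=1): S=40.7068, (K−S)⁺=60.7732, hold=60.6165 ⇒ V=60.7732 exercise | (k=8,j=2): S=50.6703, (K−S)⁺=50.8097, hold=50.6530 ⇒ V=50.8097 exercise | (k=8,j=3): S=63.0724, (K−S)⁺=38.4076, hold=38.2509 ⇒ V=38.4076 exercise | (k=8,j=4): S=78.5100, (K−S)⁺=22.9700, hold=22.8133 ⇒ V=22.9700 exercise | (k=8,j=5): S=97.7262, (K−S)⁺=3.7538, hold=7.2143 ⇒ V=7.2143 continue | (k=8,j=6): S=121.6457, (K−S)⁺=0.0000, hold=0.0000 ⇒ V=0.0000 continue | (k=8,j=7): S=151.4198, (K−S)⁺=0.0000, hold=0.0000 ⇒ V=0.0000 continue | (k=8,j=8): S=188.4815, (K−S)⁺=0.0000, hold=0.0000 ⇒ V=0.0000 continue  boundary S*=78.5100
step 7: (k=7,j=0): S=36.4858, (K−S)⁺=64.9942, hold=64.8375 ⇒ V=64.9942 exercise | (k=7,j=1): S=45.4161, (K−S)⁺=56.0639, hold=55.9071 ⇒ V=56.0639 exercise | (k=7,j=2): S=56.5322, (K−S)⁺=44.9478, hold=44.7911 ⇒ V=44.9478 exercise | (k=7,j=3): S=70.3691, (K−S)⁺=31.1109, hold=30.9542 ⇒ V=31.1109 exercise | (k=7,j=4): S=87.5927, (K−S)⁺=13.8873, hold=15.3880 ⇒ V=15.3880 continue | (k=7,j=5): S=109.0320, (K−S)⁺=0.0000, hold=3.7477 ⇒ V=3.7477 continue | (k=7,j=6): S=135.7187, (K−S)⁺=0.0000, hold=0.0000 ⇒ V=0.0000 continue | (k=7,j=7): S=168.9374, (K−S)⁺=0.0000, hold=0.0000 ⇒ V=0.0000 continue  boundary S*=70.3691
step 6: (k=6,j=0): S=40.7068, (K−S)⁺=60.7732, hold=60.6165 ⇒ V=60.7732 exercise | (k=6,j=1): S=50.6703, (K−S)⁺=50.8097, hold=50.6530 ⇒ V=50.8097 exercise | (k=6,j=2): S=63.0724, (K−S)⁺=38.4076, hold=38.2509 ⇒ V=38.4076 exercise | (k=6,j=3): S=78.5100, (K−S)⁺=22.9700, hold=23.5321 ⇒ V=23.5321 continue | (k=6,j=4): S=97.7262, (K−S)⁺=3.7538, hold=9.7889 ⇒ V=9.7889 continue | (k=6,j=5): S=121.6457, (K−S)⁺=0.0000, hold=1.9469 ⇒ V=1.9469 continue | (k=6,j=6): S=151.4198, (K−S)⁺=0.0000, hold=0.0000 ⇒ V=0.0000 continue  boundary S*=63.0724
step 5: (k=5,j=0): S=45.4161, (K−S)⁺=56.0639, hold=55.9071 ⇒ V=56.0639 exercise | (k=5,j=1): S=56.5322, (K−S)⁺=44.9478, hold=44.7911 ⇒ V=44.9478 exercise | (k=5,j=2): S=70.3691, (K−S)⁺=31.1109, hold=31.2234 ⇒ V=31.2234 continue | (k=5,j=3): S=87.5927, (K−S)⁺=13.8873, hold=16.9132 ⇒ V=16.9132 continue | (k=5,j=4): S=109.0320, (K−S)⁺=0.0000, hold=6.0177 ⇒ V=6.0177 continue | (k=5,j=5): S=135.7187, (K−S)⁺=0.0000, hold=1.0114 ⇒ V=1.0114 continue  boundary S*=56.5322
step 4: (k=4,j=0): S=50.6703, (K−S)⁺=50.8097, hold=50.6530 ⇒ V=50.8097 exercise | (k=4,j=1): S=63.0724, (K−S)⁺=38.4076, hold=38.3048 ⇒ V=38.4076 exercise | (k=4,j=2): S=78.5100, (K−S)⁺=22.9700, hold=24.3210 ⇒ V=24.3210 continue | (k=4,j=3): S=97.7262, (K−S)⁺=3.7538, hold=11.6685 ⇒ V=11.6685 continue | (k=4,j=4): S=121.6457, (K−S)⁺=0.0000, hold=3.6105 ⇒ V=3.6105 continue  boundary S*=63.0724
step 3: (k=3,j=0): S=56.5322, (K−S)⁺=44.9478, hold=44.7911 ⇒ V=44.9478 exercise | (k=3,j=1): S=70.3691, (K−S)⁺=31.1109, hold=31.6013 ⇒ V=31.6013 continue | (k=3,j=2): S=87.5927, (K−S)⁺=13.8873, hold=18.2233 ⇒ V=18.2233 continue | (k=3,j=3): S=109.0320, (K−S)⁺=0.0000, hold=7.7909 ⇒ V=7.7909 continue  boundary S*=56.5322
step 2: (k=2,j=0): S=63.0724, (K−S)⁺=38.4076, hold=38.4858 ⇒ V=38.4858 continue | (k=2,j=1): S=78.5100, (K−S)⁺=22.9700, hold=25.1448 ⇒ V=25.1448 continue | (k=2,j=2): S=97.7262, (K−S)⁺=3.7538, hold=13.1984 ⇒ V=13.1984 continue  boundary S*=-
step 1: (k=1,j=0): S=70.3691, (K−S)⁺=31.1109, hold=32.0365 ⇒ V=32.0365 continue | (k=1,j=1): S=87.5927, (K−S)⁺=13.8873, hold=19.3840 ⇒ V=19.3840 continue  boundary S*=-
step 0: (k=0,j=0): S=78.5100, (K−S)⁺=22.9700, hold=25.9268 ⇒ V=25.9268 continue  boundary S*=-

price = 25.9268
boundary = - - - 56.5322 63.0724 56.5322 63.0724 70.3691 78.5100
tree:
25.9268
32.0365 19.3840
38.4858 25.1448 13.1984
44.9478 31.6013 18.2233 7.7909
50.8097 38.4076 24.3210 11.6685 3.6105
56.0639 44.9478 31.2234 16.9132 6.0177 1.0114
60.7732 50.8097 38.4076 23.5321 9.7889 1.9469 0.0000
64.9942 56.0639 44.9478 31.1109 15.3880 3.7477 0.0000 0.0000
68.7775 60.7732 50.8097 38.4076 22.9700 7.2143 0.0000 0.0000 0.0000
72.1685 64.9942 56.0639 44.9478 31.1109 13.8873 0.0000 0.0000 0.0000 0.0000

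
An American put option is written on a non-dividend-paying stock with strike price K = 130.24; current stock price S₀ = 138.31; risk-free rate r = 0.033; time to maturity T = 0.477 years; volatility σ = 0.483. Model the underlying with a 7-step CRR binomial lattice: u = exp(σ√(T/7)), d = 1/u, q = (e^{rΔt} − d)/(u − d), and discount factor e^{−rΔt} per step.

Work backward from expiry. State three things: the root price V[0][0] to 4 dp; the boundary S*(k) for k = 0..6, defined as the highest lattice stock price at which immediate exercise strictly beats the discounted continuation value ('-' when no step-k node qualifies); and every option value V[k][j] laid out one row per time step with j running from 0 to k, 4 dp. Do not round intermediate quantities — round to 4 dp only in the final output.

Δt=0.06814, u=1.13438, d=0.88154, q=0.47742, disc=e^(-rΔt)=0.99775
k=7 terminal: V=max(K-S,0) → 73.0193 56.6079 35.4894 8.3140 0.0000 0.0000 0.0000 0.0000
k=6: j=0 S=64.9098 intr=65.3302 cont=65.0377 V=65.3302[EX]; j=1 S=83.5266 intr=46.7134 cont=46.4209 V=46.7134[EX]; j=2 S=107.4828 intr=22.7572 cont=22.4646 V=22.7572[EX]; j=3 S=138.3100 intr=0.0000 cont=4.3349 V=4.3349[hold]; j=4 S=177.9787 intr=0.0000 cont=0.0000 V=0.0000[hold]; j=5 S=229.0248 intr=0.0000 cont=0.0000 V=0.0000[hold]; j=6 S=294.7115 intr=0.0000 cont=0.0000 V=0.0000[hold]  S*(6)=107.4828
k=5: j=0 S=73.6321 intr=56.6079 cont=56.3153 V=56.6079[EX]; j=1 S=94.7506 intr=35.4894 cont=35.1969 V=35.4894[EX]; j=2 S=121.9260 intr=8.3140 cont=13.9306 V=13.9306[hold]; j=3 S=156.8956 intr=0.0000 cont=2.2602 V=2.2602[hold]; j=4 S=201.8949 intr=0.0000 cont=0.0000 V=0.0000[hold]; j=5 S=259.8004 intr=0.0000 cont=0.0000 V=0.0000[hold]  S*(5)=94.7506
k=4: j=0 S=83.5266 intr=46.7134 cont=46.4209 V=46.7134[EX]; j=1 S=107.4828 intr=22.7572 cont=25.1401 V=25.1401[hold]; j=2 S=138.3100 intr=0.0000 cont=8.3401 V=8.3401[hold]; j=3 S=177.9787 intr=0.0000 cont=1.1785 V=1.1785[hold]; j=4 S=229.0248 intr=0.0000 cont=0.0000 V=0.0000[hold]  S*(4)=83.5266
k=3: j=0 S=94.7506 intr=35.4894 cont=36.3320 V=36.3320[hold]; j=1 S=121.9260 intr=8.3140 cont=17.0809 V=17.0809[hold]; j=2 S=156.8956 intr=0.0000 cont=4.9099 V=4.9099[hold]; j=3 S=201.8949 intr=0.0000 cont=0.6145 V=0.6145[hold]  S*(3)=-
k=2: j=0 S=107.4828 intr=22.7572 cont=27.0801 V=27.0801[hold]; j=1 S=138.3100 intr=0.0000 cont=11.2449 V=11.2449[hold]; j=2 S=177.9787 intr=0.0000 cont=2.8527 V=2.8527[hold]  S*(2)=-
k=1: j=0 S=121.9260 intr=8.3140 cont=19.4761 V=19.4761[hold]; j=1 S=156.8956 intr=0.0000 cont=7.2220 V=7.2220[hold]  S*(1)=-
k=0: j=0 S=138.3100 intr=0.0000 cont=13.5951 V=13.5951[hold]  S*(0)=-

price = 13.5951
boundary = - - - - 83.5266 94.7506 107.4828
tree:
13.5951
19.4761 7.2220
27.0801 11.2449 2.8527
36.3320 17.0809 4.9099 0.6145
46.7134 25.1401 8.3401 1.1785 0.0000
56.6079 35.4894 13.9306 2.2602 0.0000 0.0000
65.3302 46.7134 22.7572 4.3349 0.0000 0.0000 0.0000
73.0193 56.6079 35.4894 8.3140 0.0000 0.0000 0.0000 0.0000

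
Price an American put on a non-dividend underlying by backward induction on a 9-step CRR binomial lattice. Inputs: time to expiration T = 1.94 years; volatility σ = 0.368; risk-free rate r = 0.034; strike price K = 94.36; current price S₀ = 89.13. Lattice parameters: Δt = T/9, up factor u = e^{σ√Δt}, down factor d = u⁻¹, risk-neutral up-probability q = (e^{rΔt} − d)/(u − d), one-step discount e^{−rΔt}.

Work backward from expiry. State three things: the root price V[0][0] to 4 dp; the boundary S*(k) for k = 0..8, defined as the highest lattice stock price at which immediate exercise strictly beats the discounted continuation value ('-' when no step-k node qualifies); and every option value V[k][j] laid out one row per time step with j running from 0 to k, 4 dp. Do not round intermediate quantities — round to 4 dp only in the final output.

Δt=0.21556, u=1.18632, d=0.84294, q=0.47881, disc=e^(-rΔt)=0.99270
k=9 terminal: V=max(K-S,0) → 75.2081 67.4065 56.4270 40.9749 19.2284 0.0000 0.0000 0.0000 0.0000 0.0000
k=8: j=0 S=22.7203 intr=71.6397 cont=70.9507 V=71.6397[EX]; j=1 S=31.9754 intr=62.3846 cont=61.6956 V=62.3846[EX]; j=2 S=45.0006 intr=49.3594 cont=48.6703 V=49.3594[EX]; j=3 S=63.3317 intr=31.0283 cont=30.3393 V=31.0283[EX]; j=4 S=89.1300 intr=5.2300 cont=9.9484 V=9.9484[hold]; j=5 S=125.4373 intr=0.0000 cont=0.0000 V=0.0000[hold]; j=6 S=176.5344 intr=0.0000 cont=0.0000 V=0.0000[hold]; j=7 S=248.4460 intr=0.0000 cont=0.0000 V=0.0000[hold]; j=8 S=349.6509 intr=0.0000 cont=0.0000 V=0.0000[hold]  S*(8)=63.3317
k=7: j=0 S=26.9535 intr=67.4065 cont=66.7175 V=67.4065[EX]; j=1 S=37.9330 intr=56.4270 cont=55.7380 V=56.4270[EX]; j=2 S=53.3851 intr=40.9749 cont=40.2859 V=40.9749[EX]; j=3 S=75.1316 intr=19.2284 cont=20.7821 V=20.7821[hold]; j=4 S=105.7366 intr=0.0000 cont=5.1471 V=5.1471[hold]; j=5 S=148.8086 intr=0.0000 cont=0.0000 V=0.0000[hold]; j=6 S=209.4260 intr=0.0000 cont=0.0000 V=0.0000[hold]; j=7 S=294.7361 intr=0.0000 cont=0.0000 V=0.0000[hold]  S*(7)=53.3851
k=6: j=0 S=31.9754 intr=62.3846 cont=61.6956 V=62.3846[EX]; j=1 S=45.0006 intr=49.3594 cont=48.6703 V=49.3594[EX]; j=2 S=63.3317 intr=31.0283 cont=31.0778 V=31.0778[hold]; j=3 S=89.1300 intr=5.2300 cont=13.1988 V=13.1988[hold]; j=4 S=125.4373 intr=0.0000 cont=2.6630 V=2.6630[hold]; j=5 S=176.5344 intr=0.0000 cont=0.0000 V=0.0000[hold]; j=6 S=248.4460 intr=0.0000 cont=0.0000 V=0.0000[hold]  S*(6)=45.0006
k=5: j=0 S=37.9330 intr=56.4270 cont=55.7380 V=56.4270[EX]; j=1 S=53.3851 intr=40.9749 cont=40.3094 V=40.9749[EX]; j=2 S=75.1316 intr=19.2284 cont=22.3527 V=22.3527[hold]; j=3 S=105.7366 intr=0.0000 cont=8.0946 V=8.0946[hold]; j=4 S=148.8086 intr=0.0000 cont=1.3778 V=1.3778[hold]; j=5 S=209.4260 intr=0.0000 cont=0.0000 V=0.0000[hold]  S*(5)=53.3851
k=4: j=0 S=45.0006 intr=49.3594 cont=48.6703 V=49.3594[EX]; j=1 S=63.3317 intr=31.0283 cont=31.8243 V=31.8243[hold]; j=2 S=89.1300 intr=5.2300 cont=15.4124 V=15.4124[hold]; j=3 S=125.4373 intr=0.0000 cont=4.8429 V=4.8429[hold]; j=4 S=176.5344 intr=0.0000 cont=0.7129 V=0.7129[hold]  S*(4)=45.0006
k=3: j=0 S=53.3851 intr=40.9749 cont=40.6642 V=40.9749[EX]; j=1 S=75.1316 intr=19.2284 cont=23.7911 V=23.7911[hold]; j=2 S=105.7366 intr=0.0000 cont=10.2760 V=10.2760[hold]; j=3 S=148.8086 intr=0.0000 cont=2.8445 V=2.8445[hold]  S*(3)=53.3851
k=2: j=0 S=63.3317 intr=31.0283 cont=32.5080 V=32.5080[hold]; j=1 S=89.1300 intr=5.2300 cont=17.1934 V=17.1934[hold]; j=2 S=125.4373 intr=0.0000 cont=6.6686 V=6.6686[hold]  S*(2)=-
k=1: j=0 S=75.1316 intr=19.2284 cont=24.9913 V=24.9913[hold]; j=1 S=105.7366 intr=0.0000 cont=12.0653 V=12.0653[hold]  S*(1)=-
k=0: j=0 S=89.1300 intr=5.2300 cont=18.6649 V=18.6649[hold]  S*(0)=-

price = 18.6649
boundary = - - - 53.3851 45.0006 53.3851 45.0006 53.3851 63.3317
tree:
18.6649
24.9913 12.0653
32.5080 17.1934 6.6686
40.9749 23.7911 10.2760 2.8445
49.3594 31.8243 15.4124 4.8429 0.7129
56.4270 40.9749 22.3527 8.0946 1.3778 0.0000
62.3846 49.3594 31.0778 13.1988 2.6630 0.0000 0.0000
67.4065 56.4270 40.9749 20.7821 5.1471 0.0000 0.0000 0.0000
71.6397 62.3846 49.3594 31.0283 9.9484 0.0000 0.0000 0.0000 0.0000
75.2081 67.4065 56.4270 40.9749 19.2284 0.0000 0.0000 0.0000 0.0000 0.0000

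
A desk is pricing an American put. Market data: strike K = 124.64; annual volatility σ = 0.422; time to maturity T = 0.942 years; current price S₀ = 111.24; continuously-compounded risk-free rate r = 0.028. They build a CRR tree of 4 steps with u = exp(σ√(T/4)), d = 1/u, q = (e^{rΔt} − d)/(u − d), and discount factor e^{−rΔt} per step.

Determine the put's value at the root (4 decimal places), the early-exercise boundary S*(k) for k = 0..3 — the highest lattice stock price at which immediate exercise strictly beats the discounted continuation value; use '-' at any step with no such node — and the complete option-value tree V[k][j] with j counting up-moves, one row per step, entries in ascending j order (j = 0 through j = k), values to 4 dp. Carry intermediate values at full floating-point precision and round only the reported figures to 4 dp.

price = 25.6402
boundary = - - 73.8555 90.6404
tree:
25.6402
36.8574 13.1002
50.7845 21.3594 3.7849
64.4611 33.9996 7.1216 0.0000
75.6051 50.7845 13.4000 0.0000 0.0000

Δt=0.23550  u=1.22727  d=0.81482  q=0.46502  discount=0.99343
step 4 (expiry): payoffs max(K−S,0) = 75.6051 50.7845 13.4000 0.0000 0.0000
step 3: (k=3,j=0): S=60.1789, (K−S)⁺=64.4611, hold=63.6420 ⇒ V=64.4611 exercise | (k=3,j=1): S=90.6404, (K−S)⁺=33.9996, hold=33.1804 ⇒ V=33.9996 exercise | (k=3,j=2): S=136.5212, (K−S)⁺=0.0000, hold=7.1216 ⇒ V=7.1216 continue | (k=3,j=3): S=205.6260, (K−S)⁺=0.0000, hold=0.0000 ⇒ V=0.0000 continue  boundary S*=90.6404
step 2: (k=2,j=0): S=73.8555, (K−S)⁺=50.7845, hold=49.9653 ⇒ V=50.7845 exercise | (k=2,j=1): S=111.2400, (K−S)⁺=13.4000, hold=21.3594 ⇒ V=21.3594 continue | (k=2,j=2): S=167.5479, (K−S)⁺=0.0000, hold=3.7849 ⇒ V=3.7849 continue  boundary S*=73.8555
step 1: (k=1,j=0): S=90.6404, (K−S)⁺=33.9996, hold=36.8574 ⇒ V=36.8574 continue | (k=1,j=1): S=136.5212, (K−S)⁺=0.0000, hold=13.1002 ⇒ V=13.1002 continue  boundary S*=-
step 0: (k=0,j=0): S=111.2400, (K−S)⁺=13.4000, hold=25.6402 ⇒ V=25.6402 continue  boundary S*=-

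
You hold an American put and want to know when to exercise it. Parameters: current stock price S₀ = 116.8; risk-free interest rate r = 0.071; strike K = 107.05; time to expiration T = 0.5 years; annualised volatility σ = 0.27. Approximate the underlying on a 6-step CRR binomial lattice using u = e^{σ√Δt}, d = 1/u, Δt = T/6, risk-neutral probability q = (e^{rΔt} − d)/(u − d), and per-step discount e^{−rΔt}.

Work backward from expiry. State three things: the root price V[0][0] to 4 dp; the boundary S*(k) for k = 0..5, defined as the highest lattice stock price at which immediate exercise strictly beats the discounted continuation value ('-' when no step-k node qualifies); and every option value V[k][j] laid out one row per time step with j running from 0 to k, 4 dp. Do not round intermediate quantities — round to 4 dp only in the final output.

Δt=0.08333, u=1.08106, d=0.92502, q=0.51855, disc=e^(-rΔt)=0.99410
k=6 terminal: V=max(K-S,0) → 33.8783 21.5348 7.1092 0.0000 0.0000 0.0000 0.0000
k=5: j=0 S=79.1031 intr=27.9469 cont=27.3154 V=27.9469[EX]; j=1 S=92.4471 intr=14.6029 cont=13.9714 V=14.6029[EX]; j=2 S=108.0421 intr=0.0000 cont=3.4025 V=3.4025[hold]; j=3 S=126.2678 intr=0.0000 cont=0.0000 V=0.0000[hold]; j=4 S=147.5681 intr=0.0000 cont=0.0000 V=0.0000[hold]; j=5 S=172.4616 intr=0.0000 cont=0.0000 V=0.0000[hold]  S*(5)=92.4471
k=4: j=0 S=85.5152 intr=21.5348 cont=20.9033 V=21.5348[EX]; j=1 S=99.9408 intr=7.1092 cont=8.7430 V=8.7430[hold]; j=2 S=116.8000 intr=0.0000 cont=1.6284 V=1.6284[hold]; j=3 S=136.5031 intr=0.0000 cont=0.0000 V=0.0000[hold]; j=4 S=159.5300 intr=0.0000 cont=0.0000 V=0.0000[hold]  S*(4)=85.5152
k=3: j=0 S=92.4471 intr=14.6029 cont=14.8137 V=14.8137[hold]; j=1 S=108.0421 intr=0.0000 cont=5.0239 V=5.0239[hold]; j=2 S=126.2678 intr=0.0000 cont=0.7794 V=0.7794[hold]; j=3 S=147.5681 intr=0.0000 cont=0.0000 V=0.0000[hold]  S*(3)=-
k=2: j=0 S=99.9408 intr=7.1092 cont=9.6797 V=9.6797[hold]; j=1 S=116.8000 intr=0.0000 cont=2.8062 V=2.8062[hold]; j=2 S=136.5031 intr=0.0000 cont=0.3730 V=0.3730[hold]  S*(2)=-
k=1: j=0 S=108.0421 intr=0.0000 cont=6.0794 V=6.0794[hold]; j=1 S=126.2678 intr=0.0000 cont=1.5354 V=1.5354[hold]  S*(1)=-
k=0: j=0 S=116.8000 intr=0.0000 cont=3.7011 V=3.7011[hold]  S*(0)=-

price = 3.7011
boundary = - - - - 85.5152 92.4471
tree:
3.7011
6.0794 1.5354
9.6797 2.8062 0.3730
14.8137 5.0239 0.7794 0.0000
21.5348 8.7430 1.6284 0.0000 0.0000
27.9469 14.6029 3.4025 0.0000 0.0000 0.0000
33.8783 21.5348 7.1092 0.0000 0.0000 0.0000 0.0000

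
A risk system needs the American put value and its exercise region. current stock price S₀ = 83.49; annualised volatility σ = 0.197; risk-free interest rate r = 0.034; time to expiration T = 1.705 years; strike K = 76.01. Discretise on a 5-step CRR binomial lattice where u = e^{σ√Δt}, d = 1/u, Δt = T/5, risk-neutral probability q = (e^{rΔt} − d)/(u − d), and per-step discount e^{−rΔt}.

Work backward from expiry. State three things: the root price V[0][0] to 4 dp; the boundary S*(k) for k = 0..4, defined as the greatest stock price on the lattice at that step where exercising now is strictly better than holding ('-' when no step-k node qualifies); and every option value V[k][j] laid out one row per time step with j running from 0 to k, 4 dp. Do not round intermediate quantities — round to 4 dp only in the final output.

price = 3.6331
boundary = - - - 59.1225 66.3305
tree:
3.6331
6.2873 1.2822
10.5420 2.5294 0.1682
16.8875 4.9633 0.3558 0.0000
23.3123 9.6795 0.7528 0.0000 0.0000
29.0388 16.8875 1.5927 0.0000 0.0000 0.0000

Δt=0.34100, u=1.12192, d=0.89133, q=0.52185, disc=e^(-rΔt)=0.98847
k=5 terminal: V=max(K-S,0) → 29.0388 16.8875 1.5927 0.0000 0.0000 0.0000
k=4: j=0 S=52.6977 intr=23.3123 cont=22.4361 V=23.3123[EX]; j=1 S=66.3305 intr=9.6795 cont=8.8033 V=9.6795[EX]; j=2 S=83.4900 intr=0.0000 cont=0.7528 V=0.7528[hold]; j=3 S=105.0886 intr=0.0000 cont=0.0000 V=0.0000[hold]; j=4 S=132.2747 intr=0.0000 cont=0.0000 V=0.0000[hold]  S*(4)=66.3305
k=3: j=0 S=59.1225 intr=16.8875 cont=16.0114 V=16.8875[EX]; j=1 S=74.4173 intr=1.5927 cont=4.9633 V=4.9633[hold]; j=2 S=93.6688 intr=0.0000 cont=0.3558 V=0.3558[hold]; j=3 S=117.9007 intr=0.0000 cont=0.0000 V=0.0000[hold]  S*(3)=59.1225
k=2: j=0 S=66.3305 intr=9.6795 cont=10.5420 V=10.5420[hold]; j=1 S=83.4900 intr=0.0000 cont=2.5294 V=2.5294[hold]; j=2 S=105.0886 intr=0.0000 cont=0.1682 V=0.1682[hold]  S*(2)=-
k=1: j=0 S=74.4173 intr=1.5927 cont=6.2873 V=6.2873[hold]; j=1 S=93.6688 intr=0.0000 cont=1.2822 V=1.2822[hold]  S*(1)=-
k=0: j=0 S=83.4900 intr=0.0000 cont=3.6331 V=3.6331[hold]  S*(0)=-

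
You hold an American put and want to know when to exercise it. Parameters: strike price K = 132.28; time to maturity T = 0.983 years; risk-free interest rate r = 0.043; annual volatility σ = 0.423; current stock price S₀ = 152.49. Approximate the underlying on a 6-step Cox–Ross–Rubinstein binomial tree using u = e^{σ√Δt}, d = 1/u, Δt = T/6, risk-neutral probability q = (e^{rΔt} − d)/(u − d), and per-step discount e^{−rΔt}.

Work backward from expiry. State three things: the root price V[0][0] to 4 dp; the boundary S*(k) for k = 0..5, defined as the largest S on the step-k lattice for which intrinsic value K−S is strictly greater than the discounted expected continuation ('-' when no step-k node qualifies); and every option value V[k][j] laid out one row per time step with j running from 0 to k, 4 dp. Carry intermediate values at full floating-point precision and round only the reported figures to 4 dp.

price = 13.5395
boundary = - - - - 76.8795 91.2364
tree:
13.5395
20.3855 6.2589
29.7230 10.4839 1.7349
41.6242 17.1579 3.3460 0.0000
55.4005 27.1864 6.4534 0.0000 0.0000
67.4982 41.0436 12.4466 0.0000 0.0000 0.0000
77.6922 55.4005 24.0055 0.0000 0.0000 0.0000 0.0000

Δt=0.16383, u=1.18675, d=0.84264, q=0.47785, disc=e^(-rΔt)=0.99298
k=6 terminal: V=max(K-S,0) → 77.6922 55.4005 24.0055 0.0000 0.0000 0.0000 0.0000
k=5: j=0 S=64.7818 intr=67.4982 cont=66.5696 V=67.4982[EX]; j=1 S=91.2364 intr=41.0436 cont=40.1149 V=41.0436[EX]; j=2 S=128.4942 intr=3.7858 cont=12.4466 V=12.4466[hold]; j=3 S=180.9669 intr=0.0000 cont=0.0000 V=0.0000[hold]; j=4 S=254.8675 intr=0.0000 cont=0.0000 V=0.0000[hold]; j=5 S=358.9465 intr=0.0000 cont=0.0000 V=0.0000[hold]  S*(5)=91.2364
k=4: j=0 S=76.8795 intr=55.4005 cont=54.4719 V=55.4005[EX]; j=1 S=108.2745 intr=24.0055 cont=27.1864 V=27.1864[hold]; j=2 S=152.4900 intr=0.0000 cont=6.4534 V=6.4534[hold]; j=3 S=214.7616 intr=0.0000 cont=0.0000 V=0.0000[hold]; j=4 S=302.4629 intr=0.0000 cont=0.0000 V=0.0000[hold]  S*(4)=76.8795
k=3: j=0 S=91.2364 intr=41.0436 cont=41.6242 V=41.6242[hold]; j=1 S=128.4942 intr=3.7858 cont=17.1579 V=17.1579[hold]; j=2 S=180.9669 intr=0.0000 cont=3.3460 V=3.3460[hold]; j=3 S=254.8675 intr=0.0000 cont=0.0000 V=0.0000[hold]  S*(3)=-
k=2: j=0 S=108.2745 intr=24.0055 cont=29.7230 V=29.7230[hold]; j=1 S=152.4900 intr=0.0000 cont=10.4839 V=10.4839[hold]; j=2 S=214.7616 intr=0.0000 cont=1.7349 V=1.7349[hold]  S*(2)=-
k=1: j=0 S=128.4942 intr=3.7858 cont=20.3855 V=20.3855[hold]; j=1 S=180.9669 intr=0.0000 cont=6.2589 V=6.2589[hold]  S*(1)=-
k=0: j=0 S=152.4900 intr=0.0000 cont=13.5395 V=13.5395[hold]  S*(0)=-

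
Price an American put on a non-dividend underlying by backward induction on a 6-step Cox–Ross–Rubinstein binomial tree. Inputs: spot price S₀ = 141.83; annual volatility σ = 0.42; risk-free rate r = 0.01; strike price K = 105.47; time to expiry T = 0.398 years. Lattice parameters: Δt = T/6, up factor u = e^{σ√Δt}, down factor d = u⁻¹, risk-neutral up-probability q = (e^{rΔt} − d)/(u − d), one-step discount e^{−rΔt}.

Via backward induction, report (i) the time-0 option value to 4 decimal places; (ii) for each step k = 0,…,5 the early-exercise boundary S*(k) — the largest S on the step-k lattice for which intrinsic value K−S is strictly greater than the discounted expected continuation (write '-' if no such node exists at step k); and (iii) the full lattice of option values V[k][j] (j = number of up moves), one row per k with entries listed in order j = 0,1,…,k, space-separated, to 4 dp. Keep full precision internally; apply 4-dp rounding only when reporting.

price = 2.1606
boundary = - - - - - 82.5801
tree:
2.1606
3.6452 0.5296
6.0428 1.0114 0.0000
9.7857 1.9317 0.0000 0.0000
15.3372 3.6892 0.0000 0.0000 0.0000
22.8899 7.0457 0.0000 0.0000 0.0000 0.0000
31.3566 13.4560 0.0000 0.0000 0.0000 0.0000 0.0000

params: Δt=0.06633 u=1.11424 d=0.89747 q=0.47604 e^(-rΔt)=0.99934
t_6 payoffs: 31.3566 13.4560 0.0000 0.0000 0.0000 0.0000 0.0000
t_5: node(5,0) S=82.5801 payoff=22.8899 vs cont=22.8200 → 22.8899 [stop]  node(5,1) S=102.5256 payoff=2.9444 vs cont=7.0457 → 7.0457 [wait]  node(5,2) S=127.2886 payoff=0.0000 vs cont=0.0000 → 0.0000 [wait]  node(5,3) S=158.0326 payoff=0.0000 vs cont=0.0000 → 0.0000 [wait]  node(5,4) S=196.2021 payoff=0.0000 vs cont=0.0000 → 0.0000 [wait]  node(5,5) S=243.5908 payoff=0.0000 vs cont=0.0000 → 0.0000 [wait]  ⇒ S*(5)=82.5801
t_4: node(4,0) S=92.0140 payoff=13.4560 vs cont=15.3372 → 15.3372 [wait]  node(4,1) S=114.2381 payoff=0.0000 vs cont=3.6892 → 3.6892 [wait]  node(4,2) S=141.8300 payoff=0.0000 vs cont=0.0000 → 0.0000 [wait]  node(4,3) S=176.0861 payoff=0.0000 vs cont=0.0000 → 0.0000 [wait]  node(4,4) S=218.6162 payoff=0.0000 vs cont=0.0000 → 0.0000 [wait]  ⇒ S*(4)=-
t_3: node(3,0) S=102.5256 payoff=2.9444 vs cont=9.7857 → 9.7857 [wait]  node(3,1) S=127.2886 payoff=0.0000 vs cont=1.9317 → 1.9317 [wait]  node(3,2) S=158.0326 payoff=0.0000 vs cont=0.0000 → 0.0000 [wait]  node(3,3) S=196.2021 payoff=0.0000 vs cont=0.0000 → 0.0000 [wait]  ⇒ S*(3)=-
t_2: node(2,0) S=114.2381 payoff=0.0000 vs cont=6.0428 → 6.0428 [wait]  node(2,1) S=141.8300 payoff=0.0000 vs cont=1.0114 → 1.0114 [wait]  node(2,2) S=176.0861 payoff=0.0000 vs cont=0.0000 → 0.0000 [wait]  ⇒ S*(2)=-
t_1: node(1,0) S=127.2886 payoff=0.0000 vs cont=3.6452 → 3.6452 [wait]  node(1,1) S=158.0326 payoff=0.0000 vs cont=0.5296 → 0.5296 [wait]  ⇒ S*(1)=-
t_0: node(0,0) S=141.8300 payoff=0.0000 vs cont=2.1606 → 2.1606 [wait]  ⇒ S*(0)=-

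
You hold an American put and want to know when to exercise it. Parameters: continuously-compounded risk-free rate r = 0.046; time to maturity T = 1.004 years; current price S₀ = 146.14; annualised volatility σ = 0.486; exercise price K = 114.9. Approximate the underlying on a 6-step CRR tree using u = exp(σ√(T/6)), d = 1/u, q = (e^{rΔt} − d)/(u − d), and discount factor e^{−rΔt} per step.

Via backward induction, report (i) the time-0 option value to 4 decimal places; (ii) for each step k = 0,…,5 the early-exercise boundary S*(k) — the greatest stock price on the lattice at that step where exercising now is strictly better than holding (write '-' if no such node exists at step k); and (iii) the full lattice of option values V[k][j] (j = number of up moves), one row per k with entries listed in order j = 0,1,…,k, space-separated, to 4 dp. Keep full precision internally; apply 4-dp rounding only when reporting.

params: Δt=0.16733 u=1.21994 d=0.81971 q=0.46977 e^(-rΔt)=0.99233
t_6 payoffs: 70.5668 48.9205 16.7050 0.0000 0.0000 0.0000 0.0000
t_5: node(5,0) S=54.0841 payoff=60.8159 vs cont=59.9349 → 60.8159 [stop]  node(5,1) S=80.4914 payoff=34.4086 vs cont=33.5276 → 34.4086 [stop]  node(5,2) S=119.7924 payoff=0.0000 vs cont=8.7896 → 8.7896 [wait]  node(5,3) S=178.2826 payoff=0.0000 vs cont=0.0000 → 0.0000 [wait]  node(5,4) S=265.3316 payoff=0.0000 vs cont=0.0000 → 0.0000 [wait]  node(5,5) S=394.8834 payoff=0.0000 vs cont=0.0000 → 0.0000 [wait]  ⇒ S*(5)=80.4914
t_4: node(4,0) S=65.9795 payoff=48.9205 vs cont=48.0394 → 48.9205 [stop]  node(4,1) S=98.1950 payoff=16.7050 vs cont=22.2021 → 22.2021 [wait]  node(4,2) S=146.1400 payoff=0.0000 vs cont=4.6248 → 4.6248 [wait]  node(4,3) S=217.4949 payoff=0.0000 vs cont=0.0000 → 0.0000 [wait]  node(4,4) S=323.6897 payoff=0.0000 vs cont=0.0000 → 0.0000 [wait]  ⇒ S*(4)=65.9795
t_3: node(3,0) S=80.4914 payoff=34.4086 vs cont=36.0902 → 36.0902 [wait]  node(3,1) S=119.7924 payoff=0.0000 vs cont=13.8379 → 13.8379 [wait]  node(3,2) S=178.2826 payoff=0.0000 vs cont=2.4334 → 2.4334 [wait]  node(3,3) S=265.3316 payoff=0.0000 vs cont=0.0000 → 0.0000 [wait]  ⇒ S*(3)=-
t_2: node(2,0) S=98.1950 payoff=16.7050 vs cont=25.4402 → 25.4402 [wait]  node(2,1) S=146.1400 payoff=0.0000 vs cont=8.4154 → 8.4154 [wait]  node(2,2) S=217.4949 payoff=0.0000 vs cont=1.2804 → 1.2804 [wait]  ⇒ S*(2)=-
t_1: node(1,0) S=119.7924 payoff=0.0000 vs cont=17.3088 → 17.3088 [wait]  node(1,1) S=178.2826 payoff=0.0000 vs cont=5.0248 → 5.0248 [wait]  ⇒ S*(1)=-
t_0: node(0,0) S=146.1400 payoff=0.0000 vs cont=11.4497 → 11.4497 [wait]  ⇒ S*(0)=-

price = 11.4497
boundary = - - - - 65.9795 80.4914
tree:
11.4497
17.3088 5.0248
25.4402 8.4154 1.2804
36.0902 13.8379 2.4334 0.0000
48.9205 22.2021 4.6248 0.0000 0.0000
60.8159 34.4086 8.7896 0.0000 0.0000 0.0000
70.5668 48.9205 16.7050 0.0000 0.0000 0.0000 0.0000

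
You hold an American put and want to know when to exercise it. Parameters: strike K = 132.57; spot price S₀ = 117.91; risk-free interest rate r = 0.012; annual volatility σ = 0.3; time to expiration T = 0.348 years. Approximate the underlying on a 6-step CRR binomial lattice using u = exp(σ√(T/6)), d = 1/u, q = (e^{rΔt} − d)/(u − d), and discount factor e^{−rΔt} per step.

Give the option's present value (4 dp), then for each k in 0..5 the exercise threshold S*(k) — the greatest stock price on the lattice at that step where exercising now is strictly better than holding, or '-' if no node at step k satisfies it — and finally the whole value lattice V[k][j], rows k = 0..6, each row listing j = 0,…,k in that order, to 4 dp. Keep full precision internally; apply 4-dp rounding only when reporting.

Δt=0.05800, u=1.07492, d=0.93030, q=0.48676, disc=e^(-rΔt)=0.99930
k=6 terminal: V=max(K-S,0) → 56.1363 44.2538 30.5241 14.6600 0.0000 0.0000 0.0000
k=5: j=0 S=82.1604 intr=50.4096 cont=50.3173 V=50.4096[EX]; j=1 S=94.9331 intr=37.6369 cont=37.5446 V=37.6369[EX]; j=2 S=109.6915 intr=22.8785 cont=22.7862 V=22.8785[EX]; j=3 S=126.7442 intr=5.8258 cont=7.5189 V=7.5189[hold]; j=4 S=146.4480 intr=0.0000 cont=0.0000 V=0.0000[hold]; j=5 S=169.2149 intr=0.0000 cont=0.0000 V=0.0000[hold]  S*(5)=109.6915
k=4: j=0 S=88.3162 intr=44.2538 cont=44.1616 V=44.2538[EX]; j=1 S=102.0459 intr=30.5241 cont=30.4319 V=30.5241[EX]; j=2 S=117.9100 intr=14.6600 cont=15.3913 V=15.3913[hold]; j=3 S=136.2404 intr=0.0000 cont=3.8563 V=3.8563[hold]; j=4 S=157.4204 intr=0.0000 cont=0.0000 V=0.0000[hold]  S*(4)=102.0459
k=3: j=0 S=94.9331 intr=37.6369 cont=37.5446 V=37.6369[EX]; j=1 S=109.6915 intr=22.8785 cont=23.1420 V=23.1420[hold]; j=2 S=126.7442 intr=5.8258 cont=9.7697 V=9.7697[hold]; j=3 S=146.4480 intr=0.0000 cont=1.9778 V=1.9778[hold]  S*(3)=94.9331
k=2: j=0 S=102.0459 intr=30.5241 cont=30.5601 V=30.5601[hold]; j=1 S=117.9100 intr=14.6600 cont=16.6213 V=16.6213[hold]; j=2 S=136.2404 intr=0.0000 cont=5.9728 V=5.9728[hold]  S*(2)=-
k=1: j=0 S=109.6915 intr=22.8785 cont=23.7587 V=23.7587[hold]; j=1 S=126.7442 intr=5.8258 cont=11.4301 V=11.4301[hold]  S*(1)=-
k=0: j=0 S=117.9100 intr=14.6600 cont=17.7453 V=17.7453[hold]  S*(0)=-

price = 17.7453
boundary = - - - 94.9331 102.0459 109.6915
tree:
17.7453
23.7587 11.4301
30.5601 16.6213 5.9728
37.6369 23.1420 9.7697 1.9778
44.2538 30.5241 15.3913 3.8563 0.0000
50.4096 37.6369 22.8785 7.5189 0.0000 0.0000
56.1363 44.2538 30.5241 14.6600 0.0000 0.0000 0.0000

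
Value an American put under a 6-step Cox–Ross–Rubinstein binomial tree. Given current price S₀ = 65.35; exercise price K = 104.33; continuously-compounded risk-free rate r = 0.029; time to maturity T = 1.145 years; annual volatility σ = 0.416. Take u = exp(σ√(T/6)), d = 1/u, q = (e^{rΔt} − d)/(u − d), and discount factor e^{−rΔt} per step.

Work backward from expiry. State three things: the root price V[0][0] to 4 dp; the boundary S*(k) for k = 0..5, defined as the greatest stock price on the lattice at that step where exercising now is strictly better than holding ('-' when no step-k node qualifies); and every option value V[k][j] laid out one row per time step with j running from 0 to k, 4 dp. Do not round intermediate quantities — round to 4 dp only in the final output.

price = 40.2356
boundary = - 54.4907 45.4359 54.4907 65.3500 78.3734
tree:
40.2356
49.8393 29.8757
58.8941 39.4220 19.4583
66.4442 49.8393 28.1346 9.8995
72.7398 58.8941 38.9800 16.2309 2.8732
77.9892 66.4442 49.8393 25.9566 5.4500 0.0000
82.3663 72.7398 58.8941 38.9800 10.3378 0.0000 0.0000

Δt=0.19083  u=1.19929  d=0.83383  q=0.46988  discount=0.99448
step 6 (expiry): payoffs max(K−S,0) = 82.3663 72.7398 58.8941 38.9800 10.3378 0.0000 0.0000
step 5: (k=5,j=0): S=26.3408, (K−S)⁺=77.9892, hold=77.4134 ⇒ V=77.9892 exercise | (k=5,j=1): S=37.8858, (K−S)⁺=66.4442, hold=65.8685 ⇒ V=66.4442 exercise | (k=5,j=2): S=54.4907, (K−S)⁺=49.8393, hold=49.2635 ⇒ V=49.8393 exercise | (k=5,j=3): S=78.3734, (K−S)⁺=25.9566, hold=25.3808 ⇒ V=25.9566 exercise | (k=5,j=4): S=112.7237, (K−S)⁺=0.0000, hold=5.4500 ⇒ V=5.4500 continue | (k=5,j=5): S=162.1294, (K−S)⁺=0.0000, hold=0.0000 ⇒ V=0.0000 continue  boundary S*=78.3734
step 4: (k=4,j=0): S=31.5902, (K−S)⁺=72.7398, hold=72.1640 ⇒ V=72.7398 exercise | (k=4,j=1): S=45.4359, (K−S)⁺=58.8941, hold=58.3183 ⇒ V=58.8941 exercise | (k=4,j=2): S=65.3500, (K−S)⁺=38.9800, hold=38.4042 ⇒ V=38.9800 exercise | (k=4,j=3): S=93.9922, (K−S)⁺=10.3378, hold=16.2309 ⇒ V=16.2309 continue | (k=4,j=4): S=135.1881, (K−S)⁺=0.0000, hold=2.8732 ⇒ V=2.8732 continue  boundary S*=65.3500
step 3: (k=3,j=0): S=37.8858, (K−S)⁺=66.4442, hold=65.8685 ⇒ V=66.4442 exercise | (k=3,j=1): S=54.4907, (K−S)⁺=49.8393, hold=49.2635 ⇒ V=49.8393 exercise | (k=3,j=2): S=78.3734, (K−S)⁺=25.9566, hold=28.1346 ⇒ V=28.1346 continue | (k=3,j=3): S=112.7237, (K−S)⁺=0.0000, hold=9.8995 ⇒ V=9.8995 continue  boundary S*=54.4907
step 2: (k=2,j=0): S=45.4359, (K−S)⁺=58.8941, hold=58.3183 ⇒ V=58.8941 exercise | (k=2,j=1): S=65.3500, (K−S)⁺=38.9800, hold=39.4220 ⇒ V=39.4220 continue | (k=2,j=2): S=93.9922, (K−S)⁺=10.3378, hold=19.4583 ⇒ V=19.4583 continue  boundary S*=45.4359
step 1: (k=1,j=0): S=54.4907, (K−S)⁺=49.8393, hold=49.4700 ⇒ V=49.8393 exercise | (k=1,j=1): S=78.3734, (K−S)⁺=25.9566, hold=29.8757 ⇒ V=29.8757 continue  boundary S*=54.4907
step 0: (k=0,j=0): S=65.3500, (K−S)⁺=38.9800, hold=40.2356 ⇒ V=40.2356 continue  boundary S*=-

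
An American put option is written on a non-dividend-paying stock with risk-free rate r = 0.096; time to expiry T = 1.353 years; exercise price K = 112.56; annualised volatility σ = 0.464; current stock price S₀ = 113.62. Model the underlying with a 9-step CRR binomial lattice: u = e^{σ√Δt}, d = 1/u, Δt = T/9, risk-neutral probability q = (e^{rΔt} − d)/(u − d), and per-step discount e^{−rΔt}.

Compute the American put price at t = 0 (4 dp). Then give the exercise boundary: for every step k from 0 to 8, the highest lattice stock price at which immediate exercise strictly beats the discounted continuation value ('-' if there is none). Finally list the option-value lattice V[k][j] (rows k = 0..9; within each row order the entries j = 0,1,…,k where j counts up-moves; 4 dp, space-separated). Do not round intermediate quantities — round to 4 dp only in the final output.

Δt=0.15033, u=1.19710, d=0.83535, q=0.49533, disc=e^(-rΔt)=0.98567
k=9 terminal: V=max(K-S,0) → 90.0557 80.3100 66.3438 46.3295 17.6477 0.0000 0.0000 0.0000 0.0000 0.0000
k=8: j=0 S=26.9400 intr=85.6200 cont=84.0072 V=85.6200[EX]; j=1 S=38.6066 intr=73.9534 cont=72.3406 V=73.9534[EX]; j=2 S=55.3256 intr=57.2344 cont=55.6216 V=57.2344[EX]; j=3 S=79.2849 intr=33.2751 cont=31.6623 V=33.2751[EX]; j=4 S=113.6200 intr=0.0000 cont=8.7787 V=8.7787[hold]; j=5 S=162.8243 intr=0.0000 cont=0.0000 V=0.0000[hold]; j=6 S=233.3369 intr=0.0000 cont=0.0000 V=0.0000[hold]; j=7 S=334.3858 intr=0.0000 cont=0.0000 V=0.0000[hold]; j=8 S=479.1949 intr=0.0000 cont=0.0000 V=0.0000[hold]  S*(8)=79.2849
k=7: j=0 S=32.2500 intr=80.3100 cont=78.6972 V=80.3100[EX]; j=1 S=46.2162 intr=66.3438 cont=64.7310 V=66.3438[EX]; j=2 S=66.2305 intr=46.3295 cont=44.7167 V=46.3295[EX]; j=3 S=94.9123 intr=17.6477 cont=20.8384 V=20.8384[hold]; j=4 S=136.0150 intr=0.0000 cont=4.3669 V=4.3669[hold]; j=5 S=194.9177 intr=0.0000 cont=0.0000 V=0.0000[hold]; j=6 S=279.3288 intr=0.0000 cont=0.0000 V=0.0000[hold]; j=7 S=400.2949 intr=0.0000 cont=0.0000 V=0.0000[hold]  S*(7)=66.2305
k=6: j=0 S=38.6066 intr=73.9534 cont=72.3406 V=73.9534[EX]; j=1 S=55.3256 intr=57.2344 cont=55.6216 V=57.2344[EX]; j=2 S=79.2849 intr=33.2751 cont=33.2201 V=33.2751[EX]; j=3 S=113.6200 intr=0.0000 cont=12.4979 V=12.4979[hold]; j=4 S=162.8243 intr=0.0000 cont=2.1723 V=2.1723[hold]; j=5 S=233.3369 intr=0.0000 cont=0.0000 V=0.0000[hold]; j=6 S=334.3858 intr=0.0000 cont=0.0000 V=0.0000[hold]  S*(6)=79.2849
k=5: j=0 S=46.2162 intr=66.3438 cont=64.7310 V=66.3438[EX]; j=1 S=66.2305 intr=46.3295 cont=44.7167 V=46.3295[EX]; j=2 S=94.9123 intr=17.6477 cont=22.6543 V=22.6543[hold]; j=3 S=136.0150 intr=0.0000 cont=7.2775 V=7.2775[hold]; j=4 S=194.9177 intr=0.0000 cont=1.0806 V=1.0806[hold]; j=5 S=279.3288 intr=0.0000 cont=0.0000 V=0.0000[hold]  S*(5)=66.2305
k=4: j=0 S=55.3256 intr=57.2344 cont=55.6216 V=57.2344[EX]; j=1 S=79.2849 intr=33.2751 cont=34.1067 V=34.1067[hold]; j=2 S=113.6200 intr=0.0000 cont=14.8223 V=14.8223[hold]; j=3 S=162.8243 intr=0.0000 cont=4.1477 V=4.1477[hold]; j=4 S=233.3369 intr=0.0000 cont=0.5375 V=0.5375[hold]  S*(4)=55.3256
k=3: j=0 S=66.2305 intr=46.3295 cont=45.1227 V=46.3295[EX]; j=1 S=94.9123 intr=17.6477 cont=24.2028 V=24.2028[hold]; j=2 S=136.0150 intr=0.0000 cont=9.3983 V=9.3983[hold]; j=3 S=194.9177 intr=0.0000 cont=2.3257 V=2.3257[hold]  S*(3)=66.2305
k=2: j=0 S=79.2849 intr=33.2751 cont=34.8627 V=34.8627[hold]; j=1 S=113.6200 intr=0.0000 cont=16.6280 V=16.6280[hold]; j=2 S=162.8243 intr=0.0000 cont=5.8105 V=5.8105[hold]  S*(2)=-
k=1: j=0 S=94.9123 intr=17.6477 cont=25.4604 V=25.4604[hold]; j=1 S=136.0150 intr=0.0000 cont=11.1083 V=11.1083[hold]  S*(1)=-
k=0: j=0 S=113.6200 intr=0.0000 cont=18.0885 V=18.0885[hold]  S*(0)=-

price = 18.0885
boundary = - - - 66.2305 55.3256 66.2305 79.2849 66.2305 79.2849
tree:
18.0885
25.4604 11.1083
34.8627 16.6280 5.8105
46.3295 24.2028 9.3983 2.3257
57.2344 34.1067 14.8223 4.1477 0.5375
66.3438 46.3295 22.6543 7.2775 1.0806 0.0000
73.9534 57.2344 33.2751 12.4979 2.1723 0.0000 0.0000
80.3100 66.3438 46.3295 20.8384 4.3669 0.0000 0.0000 0.0000
85.6200 73.9534 57.2344 33.2751 8.7787 0.0000 0.0000 0.0000 0.0000
90.0557 80.3100 66.3438 46.3295 17.6477 0.0000 0.0000 0.0000 0.0000 0.0000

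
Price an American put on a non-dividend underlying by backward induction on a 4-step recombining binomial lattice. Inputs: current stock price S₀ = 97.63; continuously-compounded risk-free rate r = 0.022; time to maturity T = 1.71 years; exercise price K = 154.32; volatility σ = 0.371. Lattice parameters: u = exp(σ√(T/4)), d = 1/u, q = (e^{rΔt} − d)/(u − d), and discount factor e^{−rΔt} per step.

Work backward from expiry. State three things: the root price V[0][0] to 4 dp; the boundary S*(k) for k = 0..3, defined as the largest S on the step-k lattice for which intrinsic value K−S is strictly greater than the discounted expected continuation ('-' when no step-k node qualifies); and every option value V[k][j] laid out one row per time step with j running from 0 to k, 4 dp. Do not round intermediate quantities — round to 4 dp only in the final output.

Δt=0.42750  u=1.27452  d=0.78461  q=0.45894  discount=0.99064
step 4 (expiry): payoffs max(K−S,0) = 117.3209 94.2182 56.6900 0.0000 0.0000
step 3: (k=3,j=0): S=47.1563, (K−S)⁺=107.1637, hold=105.7192 ⇒ V=107.1637 exercise | (k=3,j=1): S=76.6012, (K−S)⁺=77.7188, hold=76.2743 ⇒ V=77.7188 exercise | (k=3,j=2): S=124.4318, (K−S)⁺=29.8882, hold=30.3856 ⇒ V=30.3856 continue | (k=3,j=3): S=202.1284, (K−S)⁺=0.0000, hold=0.0000 ⇒ V=0.0000 continue  boundary S*=76.6012
step 2: (k=2,j=0): S=60.1018, (K−S)⁺=94.2182, hold=92.7736 ⇒ V=94.2182 exercise | (k=2,j=1): S=97.6300, (K−S)⁺=56.6900, hold=55.4715 ⇒ V=56.6900 exercise | (k=2,j=2): S=158.5913, (K−S)⁺=0.0000, hold=16.2865 ⇒ V=16.2865 continue  boundary S*=97.6300
step 1: (k=1,j=0): S=76.6012, (K−S)⁺=77.7188, hold=76.2743 ⇒ V=77.7188 exercise | (k=1,j=1): S=124.4318, (K−S)⁺=29.8882, hold=37.7901 ⇒ V=37.7901 continue  boundary S*=76.6012
step 0: (k=0,j=0): S=97.6300, (K−S)⁺=56.6900, hold=58.8380 ⇒ V=58.8380 continue  boundary S*=-

price = 58.8380
boundary = - 76.6012 97.6300 76.6012
tree:
58.8380
77.7188 37.7901
94.2182 56.6900 16.2865
107.1637 77.7188 30.3856 0.0000
117.3209 94.2182 56.6900 0.0000 0.0000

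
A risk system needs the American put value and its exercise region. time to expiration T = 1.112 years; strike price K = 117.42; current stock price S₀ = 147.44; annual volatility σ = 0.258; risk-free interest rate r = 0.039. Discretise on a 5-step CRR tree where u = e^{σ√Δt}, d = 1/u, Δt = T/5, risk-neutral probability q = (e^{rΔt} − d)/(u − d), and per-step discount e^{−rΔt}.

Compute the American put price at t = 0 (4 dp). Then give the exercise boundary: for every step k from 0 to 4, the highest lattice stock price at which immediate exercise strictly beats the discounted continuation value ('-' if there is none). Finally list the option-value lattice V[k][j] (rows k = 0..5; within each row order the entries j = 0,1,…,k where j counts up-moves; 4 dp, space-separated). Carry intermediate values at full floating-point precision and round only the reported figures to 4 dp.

price = 3.2961
boundary = - - - - 90.6257
tree:
3.2961
5.8309 0.8715
10.0747 1.7772 0.0000
16.8419 3.6239 0.0000 0.0000
26.7943 7.3898 0.0000 0.0000 0.0000
37.1765 15.0690 0.0000 0.0000 0.0000 0.0000

Δt=0.22240, u=1.12938, d=0.88544, q=0.50533, disc=e^(-rΔt)=0.99136
k=5 terminal: V=max(K-S,0) → 37.1765 15.0690 0.0000 0.0000 0.0000 0.0000
k=4: j=0 S=90.6257 intr=26.7943 cont=25.7803 V=26.7943[EX]; j=1 S=115.5935 intr=1.8265 cont=7.3898 V=7.3898[hold]; j=2 S=147.4400 intr=0.0000 cont=0.0000 V=0.0000[hold]; j=3 S=188.0604 intr=0.0000 cont=0.0000 V=0.0000[hold]; j=4 S=239.8720 intr=0.0000 cont=0.0000 V=0.0000[hold]  S*(4)=90.6257
k=3: j=0 S=102.3510 intr=15.0690 cont=16.8419 V=16.8419[hold]; j=1 S=130.5492 intr=0.0000 cont=3.6239 V=3.6239[hold]; j=2 S=166.5162 intr=0.0000 cont=0.0000 V=0.0000[hold]; j=3 S=212.3921 intr=0.0000 cont=0.0000 V=0.0000[hold]  S*(3)=-
k=2: j=0 S=115.5935 intr=1.8265 cont=10.0747 V=10.0747[hold]; j=1 S=147.4400 intr=0.0000 cont=1.7772 V=1.7772[hold]; j=2 S=188.0604 intr=0.0000 cont=0.0000 V=0.0000[hold]  S*(2)=-
k=1: j=0 S=130.5492 intr=0.0000 cont=5.8309 V=5.8309[hold]; j=1 S=166.5162 intr=0.0000 cont=0.8715 V=0.8715[hold]  S*(1)=-
k=0: j=0 S=147.4400 intr=0.0000 cont=3.2961 V=3.2961[hold]  S*(0)=-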